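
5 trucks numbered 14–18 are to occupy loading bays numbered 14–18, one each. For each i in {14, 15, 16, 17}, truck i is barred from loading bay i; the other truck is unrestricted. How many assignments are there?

Let Aᵢ (for 14 ≤ i ≤ 17) be the placements that put truck i in its forbidden loading bay. Any j of these fix j positions, leaving (5−j)! ways to fill the rest, and there are C(4,j) ways to pick which j.
By inclusion–exclusion, the number of valid placements is Σ_{j=0}^{4} (−1)^j C(4,j)·(5−j)!.
Computing: 120 − 96 + 36 − 8 + 1 = 53.

53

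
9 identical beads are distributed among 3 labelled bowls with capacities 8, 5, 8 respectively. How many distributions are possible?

Ignoring the caps, the number of non-negative solutions to x_1+…+x_3 = 9 is C(11,2) = 55.
Subtract solutions that violate a single cap (substitute x_i' = x_i − (cap_i+1)): x_1 ≥ 9 gives C(2,2) = 1; x_2 ≥ 6 gives C(5,2) = 10; x_3 ≥ 9 gives C(2,2) = 1. Together 12.
No two caps can be exceeded simultaneously, so the pair terms are all 0.
By inclusion–exclusion the count is 55 − 12 + 0 = 43.

43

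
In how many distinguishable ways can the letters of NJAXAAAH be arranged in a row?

Letter multiplicities in NJAXAAAH: A×4, H×1, J×1, N×1, X×1.
So there are 8! / (4!) = 1680 distinguishable arrangements.

1680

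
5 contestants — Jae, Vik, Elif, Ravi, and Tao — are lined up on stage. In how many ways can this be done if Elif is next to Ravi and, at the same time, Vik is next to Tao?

24

Treat {Elif,Ravi} as one block (2 orders) and {Vik,Tao} as another (2 orders).
That leaves 3 units to arrange: 2 × 2 × 3! = 4 × 6 = 24.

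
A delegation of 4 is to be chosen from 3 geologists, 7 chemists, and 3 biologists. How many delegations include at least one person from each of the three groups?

315

Unrestricted: C(13,4) = 715 ways to pick any 4 of the 13.
Selections missing a whole group: no geologists → C(10,4) = 210; no chemists → C(6,4) = 15; no biologists → C(10,4) = 210.
Add back selections omitting two groups (i.e. drawn from a single group): C(3,4) + C(7,4) + C(3,4) = 35.
By inclusion–exclusion: 715 − 435 + 35 = 315.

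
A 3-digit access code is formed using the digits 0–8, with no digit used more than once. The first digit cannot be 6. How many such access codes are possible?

The first digit has 9−1 = 8 choices (anything except 6).
The remaining 2 digits are filled from the other 8 symbols without repetition: 8 × 7 = 56.
Total: 8 × 56 = 448.

448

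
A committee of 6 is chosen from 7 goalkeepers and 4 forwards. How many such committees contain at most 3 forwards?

441

Split by how many forwards are chosen (0 through 3).
Sum: C(4,0)·C(7,6) + C(4,1)·C(7,5) + C(4,2)·C(7,4) + C(4,3)·C(7,3) = 7 + 84 + 210 + 140 = 441.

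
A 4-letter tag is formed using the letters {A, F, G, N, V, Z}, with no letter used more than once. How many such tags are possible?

This is a permutation of 4 out of 6: P(6,4) = 6!/2!.
6 × 5 × 4 × 3 = 360.

360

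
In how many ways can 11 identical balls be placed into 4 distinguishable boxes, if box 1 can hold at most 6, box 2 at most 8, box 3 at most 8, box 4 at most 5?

By stars and bars, unrestricted non-negative solutions to x_1+…+x_4 = 11 number C(11+3,3) = 364.
Subtract solutions that violate a single cap (substitute x_i' = x_i − (cap_i+1)): x_1 ≥ 7 gives C(7,3) = 35; x_2 ≥ 9 gives C(5,3) = 10; x_3 ≥ 9 gives C(5,3) = 10; x_4 ≥ 6 gives C(8,3) = 56. Together 111.
No two caps can be exceeded simultaneously, so the pair terms are all 0.
By inclusion–exclusion the count is 364 − 111 + 0 = 253.

253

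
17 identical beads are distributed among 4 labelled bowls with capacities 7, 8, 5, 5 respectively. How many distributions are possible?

144

Without the upper bounds there are C(20,3) = 1140 ways to split 17 among 4 bowls.
Subtract solutions that violate a single cap (substitute x_i' = x_i − (cap_i+1)): x_1 ≥ 8 gives C(12,3) = 220; x_2 ≥ 9 gives C(11,3) = 165; x_3 ≥ 6 gives C(14,3) = 364; x_4 ≥ 6 gives C(14,3) = 364. Together 1113.
Add back pairs where two caps are both exceeded: 1 + 20 + 20 + 10 + 10 + 56 = 117.
By inclusion–exclusion the count is 1140 − 1113 + 117 = 144.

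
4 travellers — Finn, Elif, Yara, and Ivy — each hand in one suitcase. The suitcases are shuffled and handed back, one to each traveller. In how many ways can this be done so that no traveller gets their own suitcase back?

9

This is the derangement count D_4: permutations of 4 items with no fixed point.
By inclusion–exclusion this is Σ_{j=0}^{4} (−1)^j C(4,j)·(4−j)!.
Computing: 24 − 24 + 12 − 4 + 1 = 9.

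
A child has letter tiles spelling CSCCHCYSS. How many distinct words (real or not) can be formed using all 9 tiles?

2520

CSCCHCYSS has 9 letters with C appearing 4 times and S appearing 3 times.
Dividing 9! = 362880 by 4!·3! = 144 for the repeated letters gives 2520.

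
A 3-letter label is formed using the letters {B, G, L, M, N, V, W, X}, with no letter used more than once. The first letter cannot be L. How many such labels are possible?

The first letter has 8−1 = 7 choices (anything except L).
The remaining 2 letters are filled from the other 7 symbols without repetition: 7 × 6 = 42.
Total: 7 × 42 = 294.

294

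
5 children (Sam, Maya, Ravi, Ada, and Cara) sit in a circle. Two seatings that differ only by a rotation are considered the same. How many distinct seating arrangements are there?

24

Seat Sam anywhere (absorbing the rotational symmetry), then permute the other 4: (4)! = 24.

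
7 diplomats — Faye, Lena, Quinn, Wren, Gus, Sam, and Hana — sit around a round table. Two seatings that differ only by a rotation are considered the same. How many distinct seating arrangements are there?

Around a circle, 7 distinct people have 7!/7 = (6)! = 720 rotationally distinct seatings.

720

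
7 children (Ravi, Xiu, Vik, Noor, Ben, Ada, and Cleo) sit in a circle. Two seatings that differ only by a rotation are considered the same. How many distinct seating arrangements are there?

720

Seat Ravi anywhere (absorbing the rotational symmetry), then permute the other 6: (6)! = 720.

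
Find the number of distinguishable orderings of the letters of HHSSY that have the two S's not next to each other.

Total arrangements of HHSSY: 5!/(2!·2!) = 30.
If the two S's are adjacent, glue them into one block, leaving 4 items to arrange: (4)!/(2!) = 12 ways.
Hence 30 − 12 = 18.

18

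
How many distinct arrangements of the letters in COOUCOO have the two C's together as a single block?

30

Treat the 2 copies of C as a single block. The multiset to arrange is then {CC, O, O, O, O, U}, 6 items in all.
That gives (6)!/(4!) = 30 arrangements.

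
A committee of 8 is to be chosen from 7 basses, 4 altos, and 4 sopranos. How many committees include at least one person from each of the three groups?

6104

With no constraint there are C(15,8) = 6435 possible selections.
Subtract selections that omit an entire group: no basses → C(8,8) = 1; no altos → C(11,8) = 165; no sopranos → C(11,8) = 165.
Add back selections omitting two groups (i.e. drawn from a single group): C(7,8) + C(4,8) + C(4,8) = 0.
By inclusion–exclusion: 6435 − 331 + 0 = 6104.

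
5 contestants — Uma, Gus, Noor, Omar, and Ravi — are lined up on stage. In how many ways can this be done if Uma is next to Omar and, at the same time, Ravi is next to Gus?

Treat {Uma,Omar} as one block (2 orders) and {Ravi,Gus} as another (2 orders).
That leaves 3 units to arrange: 2 × 2 × 3! = 4 × 6 = 24.

24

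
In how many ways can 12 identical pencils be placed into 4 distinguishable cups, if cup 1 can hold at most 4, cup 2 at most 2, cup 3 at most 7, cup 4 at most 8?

100

Without the upper bounds there are C(15,3) = 455 ways to split 12 among 4 cups.
Subtract solutions that violate a single cap (substitute x_i' = x_i − (cap_i+1)): x_1 ≥ 5 gives C(10,3) = 120; x_2 ≥ 3 gives C(12,3) = 220; x_3 ≥ 8 gives C(7,3) = 35; x_4 ≥ 9 gives C(6,3) = 20. Together 395.
Add back pairs where two caps are both exceeded: 35 + 0 + 0 + 4 + 1 + 0 = 40.
By inclusion–exclusion the count is 455 − 395 + 40 = 100.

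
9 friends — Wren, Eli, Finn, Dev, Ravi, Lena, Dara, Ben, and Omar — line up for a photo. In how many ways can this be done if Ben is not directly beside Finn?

282240

Of the 9! = 362880 arrangements, those with Ben and Finn adjacent number 2 × 8! = 80640 (treat the pair as a block with 2 internal orders).
Complementary counting: 362880 − 80640 = 282240.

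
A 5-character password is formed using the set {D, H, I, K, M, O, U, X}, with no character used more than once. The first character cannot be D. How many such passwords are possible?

5880

The first character has 8−1 = 7 choices (anything except D).
The remaining 4 characters are filled from the other 7 symbols without repetition: 7 × 6 × 5 × 4 = 840.
Total: 7 × 840 = 5880.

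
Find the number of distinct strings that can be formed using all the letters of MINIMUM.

420

Letter multiplicities in MINIMUM: I×2, M×3, N×1, U×1.
The number of distinct arrangements is 7!/(3!·2!) = 5040/12 = 420.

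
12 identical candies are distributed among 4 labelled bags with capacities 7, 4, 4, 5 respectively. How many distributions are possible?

114

Without the upper bounds there are C(15,3) = 455 ways to split 12 among 4 bags.
Subtract solutions that violate a single cap (substitute x_i' = x_i − (cap_i+1)): x_1 ≥ 8 gives C(7,3) = 35; x_2 ≥ 5 gives C(10,3) = 120; x_3 ≥ 5 gives C(10,3) = 120; x_4 ≥ 6 gives C(9,3) = 84. Together 359.
Add back pairs where two caps are both exceeded: 0 + 0 + 0 + 10 + 4 + 4 = 18.
By inclusion–exclusion the count is 455 − 359 + 18 = 114.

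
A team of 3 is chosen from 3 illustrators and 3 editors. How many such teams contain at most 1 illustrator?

10

Split by how many illustrators are chosen (0 through 1).
Sum: C(3,0)·C(3,3) + C(3,1)·C(3,2) = 1 + 9 = 10.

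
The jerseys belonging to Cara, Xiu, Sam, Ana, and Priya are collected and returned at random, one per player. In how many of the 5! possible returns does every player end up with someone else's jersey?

44

Let Aᵢ be the assignments in which player i gets their old jersey. We want the size of the complement of A₁∪…∪A_5.
By inclusion–exclusion this is Σ_{j=0}^{5} (−1)^j C(5,j)·(5−j)!.
Computing: 120 − 120 + 60 − 20 + 5 − 1 = 44.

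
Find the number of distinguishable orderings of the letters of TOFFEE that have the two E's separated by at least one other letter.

120

There are 6!/(2!·2!) = 180 arrangements of TOFFEE in total.
If the two E's are adjacent, glue them into one block, leaving 5 items to arrange: (5)!/(2!) = 60 ways.
Subtracting, 180 − 60 = 120 arrangements keep the E's apart.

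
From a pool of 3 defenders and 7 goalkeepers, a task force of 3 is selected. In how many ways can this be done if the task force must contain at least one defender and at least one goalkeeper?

84

Unrestricted: C(10,3) = 120 ways to pick any 3 of the 10.
Selections missing a whole group: no defenders → C(7,3) = 35; no goalkeepers → C(3,3) = 1.
Both groups omitted at once is impossible, so 120 − 36 = 84.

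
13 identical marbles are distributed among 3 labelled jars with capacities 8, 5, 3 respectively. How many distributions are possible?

10

Without the upper bounds there are C(15,2) = 105 ways to split 13 among 3 jars.
Subtract solutions that violate a single cap (substitute x_i' = x_i − (cap_i+1)): x_1 ≥ 9 gives C(6,2) = 15; x_2 ≥ 6 gives C(9,2) = 36; x_3 ≥ 4 gives C(11,2) = 55. Together 106.
Add back pairs where two caps are both exceeded: 0 + 1 + 10 = 11.
By inclusion–exclusion the count is 105 − 106 + 11 = 10.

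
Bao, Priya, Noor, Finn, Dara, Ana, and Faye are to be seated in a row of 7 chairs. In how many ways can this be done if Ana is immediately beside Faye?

1440

Treat {Ana, Faye} as a single unit. There are 6 units to order, and the pair itself can be ordered 2 ways.
That gives 2 × 6! = 2 × 720 = 1440.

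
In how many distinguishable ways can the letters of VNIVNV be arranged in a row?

Letter multiplicities in VNIVNV: I×1, N×2, V×3.
Dividing 6! = 720 by 3!·2! = 12 for the repeated letters gives 60.

60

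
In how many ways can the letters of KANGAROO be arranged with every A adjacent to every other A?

2520

Treat the 2 copies of A as a single block. The multiset to arrange is then {AA, G, K, N, O, O, R}, 7 items in all.
That gives (7)!/(2!) = 2520 arrangements.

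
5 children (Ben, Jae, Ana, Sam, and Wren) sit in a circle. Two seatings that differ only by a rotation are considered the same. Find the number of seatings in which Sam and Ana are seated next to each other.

Glue Sam and Ana into a block (2 internal orders). Seating 4 units around a circle gives (3)! arrangements.
So 2 × (3)! = 2 × 6 = 12.

12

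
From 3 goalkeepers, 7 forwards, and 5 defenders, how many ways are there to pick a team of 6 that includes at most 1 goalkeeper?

Split by how many goalkeepers are chosen (0 through 1).
Sum: C(3,0)·C(12,6) + C(3,1)·C(12,5) = 924 + 2376 = 3300.

3300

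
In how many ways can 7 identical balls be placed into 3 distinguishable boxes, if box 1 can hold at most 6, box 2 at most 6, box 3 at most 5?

Ignoring the caps, the number of non-negative solutions to x_1+…+x_3 = 7 is C(9,2) = 36.
Subtract solutions that violate a single cap (substitute x_i' = x_i − (cap_i+1)): x_1 ≥ 7 gives C(2,2) = 1; x_2 ≥ 7 gives C(2,2) = 1; x_3 ≥ 6 gives C(3,2) = 3. Together 5.
No two caps can be exceeded simultaneously, so the pair terms are all 0.
By inclusion–exclusion the count is 36 − 5 + 0 = 31.

31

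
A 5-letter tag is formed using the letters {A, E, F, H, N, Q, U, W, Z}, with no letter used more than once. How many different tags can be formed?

15120

With no repetition, fill the 5 letters in order: 9 choices, then 8, down to 5.
That product is 9 × 8 × 7 × 6 × 5 = 15120.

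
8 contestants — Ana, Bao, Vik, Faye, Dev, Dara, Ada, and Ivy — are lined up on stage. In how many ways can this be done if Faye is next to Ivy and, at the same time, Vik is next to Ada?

Treat {Faye,Ivy} as one block (2 orders) and {Vik,Ada} as another (2 orders).
That leaves 6 units to arrange: 2 × 2 × 6! = 4 × 720 = 2880.

2880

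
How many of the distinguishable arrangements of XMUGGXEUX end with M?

1680

With the last slot taken by M, it remains to arrange the other 8 letters (XUGGXEUX).
Those 8 letters have G appearing twice, U appearing twice, and X appearing 3 times, giving (8)!/(3!·2!·2!) = 1680.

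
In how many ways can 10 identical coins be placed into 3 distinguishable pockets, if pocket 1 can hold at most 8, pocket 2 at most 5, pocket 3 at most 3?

21

Without the upper bounds there are C(12,2) = 66 ways to split 10 among 3 pockets.
Subtract solutions that violate a single cap (substitute x_i' = x_i − (cap_i+1)): x_1 ≥ 9 gives C(3,2) = 3; x_2 ≥ 6 gives C(6,2) = 15; x_3 ≥ 4 gives C(8,2) = 28. Together 46.
Add back pairs where two caps are both exceeded: 0 + 0 + 1 = 1.
By inclusion–exclusion the count is 66 − 46 + 1 = 21.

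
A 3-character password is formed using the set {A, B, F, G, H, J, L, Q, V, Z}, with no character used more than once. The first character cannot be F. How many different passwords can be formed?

The first character has 10−1 = 9 choices (anything except F).
The remaining 2 characters are filled from the other 9 symbols without repetition: 9 × 8 = 72.
Total: 9 × 72 = 648.

648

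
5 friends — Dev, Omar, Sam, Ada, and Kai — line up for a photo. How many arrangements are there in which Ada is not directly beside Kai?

Of the 5! = 120 arrangements, those with Ada and Kai adjacent number 2 × 4! = 48 (treat the pair as a block with 2 internal orders).
So 120 − 48 = 72 arrangements keep them apart.

72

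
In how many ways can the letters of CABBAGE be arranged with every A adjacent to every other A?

Treat the 2 copies of A as a single block. The multiset to arrange is then {AA, B, B, C, E, G}, 6 items in all.
That gives (6)!/(2!) = 360 arrangements.

360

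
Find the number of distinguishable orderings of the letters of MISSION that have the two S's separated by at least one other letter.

900

Total arrangements of MISSION: 7!/(2!·2!) = 1260.
If the two S's are adjacent, glue them into one block, leaving 6 items to arrange: (6)!/(2!) = 360 ways.
Subtracting, 1260 − 360 = 900 arrangements keep the S's apart.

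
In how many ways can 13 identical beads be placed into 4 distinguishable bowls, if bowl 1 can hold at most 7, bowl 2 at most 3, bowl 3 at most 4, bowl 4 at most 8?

125

Ignoring the caps, the number of non-negative solutions to x_1+…+x_4 = 13 is C(16,3) = 560.
Subtract solutions that violate a single cap (substitute x_i' = x_i − (cap_i+1)): x_1 ≥ 8 gives C(8,3) = 56; x_2 ≥ 4 gives C(12,3) = 220; x_3 ≥ 5 gives C(11,3) = 165; x_4 ≥ 9 gives C(7,3) = 35. Together 476.
Add back pairs where two caps are both exceeded: 4 + 1 + 0 + 35 + 1 + 0 = 41.
By inclusion–exclusion the count is 560 − 476 + 41 = 125.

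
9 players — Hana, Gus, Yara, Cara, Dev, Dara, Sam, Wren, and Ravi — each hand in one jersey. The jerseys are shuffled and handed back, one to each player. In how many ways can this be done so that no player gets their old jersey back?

Let Aᵢ be the assignments in which player i gets their old jersey. We want the size of the complement of A₁∪…∪A_9.
By inclusion–exclusion this is Σ_{j=0}^{9} (−1)^j C(9,j)·(9−j)!.
Computing: 362880 − 362880 + 181440 − 60480 + 15120 − 3024 + 504 − 72 + 9 − 1 = 133496.

133496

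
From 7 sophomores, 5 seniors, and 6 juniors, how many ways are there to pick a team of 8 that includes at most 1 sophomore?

2475

Split by how many sophomores are chosen (0 through 1).
Sum: C(7,0)·C(11,8) + C(7,1)·C(11,7) = 165 + 2310 = 2475.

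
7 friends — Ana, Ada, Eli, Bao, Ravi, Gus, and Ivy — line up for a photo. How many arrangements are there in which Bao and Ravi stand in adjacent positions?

Glue Bao and Ravi into one block (2 internal orders), leaving 6 units to arrange in a row.
So the count is 2·(6)! = 1440.

1440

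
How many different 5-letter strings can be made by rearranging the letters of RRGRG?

Letter multiplicities in RRGRG: G×2, R×3.
The number of distinct arrangements is 5!/(3!·2!) = 120/12 = 10.

10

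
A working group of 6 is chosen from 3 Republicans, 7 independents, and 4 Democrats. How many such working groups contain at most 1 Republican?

Split by how many Republicans are chosen (0 through 1).
Sum: C(3,0)·C(11,6) + C(3,1)·C(11,5) = 462 + 1386 = 1848.

1848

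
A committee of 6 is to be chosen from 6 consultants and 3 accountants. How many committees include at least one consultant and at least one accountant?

Unrestricted: C(9,6) = 84 ways to pick any 6 of the 9.
Subtract selections that omit an entire group: no consultants → C(3,6) = 0; no accountants → C(6,6) = 1.
Both groups omitted at once is impossible, so 84 − 1 = 83.

83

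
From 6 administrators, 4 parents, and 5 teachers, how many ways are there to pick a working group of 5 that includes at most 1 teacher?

Split by how many teachers are chosen (0 through 1).
Sum: C(5,0)·C(10,5) + C(5,1)·C(10,4) = 252 + 1050 = 1302.

1302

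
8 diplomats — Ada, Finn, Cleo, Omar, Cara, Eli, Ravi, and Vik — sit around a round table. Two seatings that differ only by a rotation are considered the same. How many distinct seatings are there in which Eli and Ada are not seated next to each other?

3600

Without the restriction there are (7)! = 5040 seatings.
Those with Eli next to Ada: fuse the pair into one unit and seat 7 units around a circle — 2·(6)! = 1440.
Subtracting, 5040 − 1440 = 3600.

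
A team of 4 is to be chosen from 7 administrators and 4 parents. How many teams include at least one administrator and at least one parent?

With no constraint there are C(11,4) = 330 possible selections.
Subtract selections that omit an entire group: no administrators → C(4,4) = 1; no parents → C(7,4) = 35.
Both groups omitted at once is impossible, so 330 − 36 = 294.

294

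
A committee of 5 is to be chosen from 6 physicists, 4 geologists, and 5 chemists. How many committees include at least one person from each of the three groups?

With no constraint there are C(15,5) = 3003 possible selections.
Subtract selections that omit an entire group: no physicists → C(9,5) = 126; no geologists → C(11,5) = 462; no chemists → C(10,5) = 252.
Add back selections omitting two groups (i.e. drawn from a single group): C(6,5) + C(4,5) + C(5,5) = 7.
By inclusion–exclusion: 3003 − 840 + 7 = 2170.

2170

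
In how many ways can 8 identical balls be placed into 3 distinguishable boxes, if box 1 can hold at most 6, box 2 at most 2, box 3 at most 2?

6

Without the upper bounds there are C(10,2) = 45 ways to split 8 among 3 boxes.
Subtract solutions that violate a single cap (substitute x_i' = x_i − (cap_i+1)): x_1 ≥ 7 gives C(3,2) = 3; x_2 ≥ 3 gives C(7,2) = 21; x_3 ≥ 3 gives C(7,2) = 21. Together 45.
Add back pairs where two caps are both exceeded: 0 + 0 + 6 = 6.
By inclusion–exclusion the count is 45 − 45 + 6 = 6.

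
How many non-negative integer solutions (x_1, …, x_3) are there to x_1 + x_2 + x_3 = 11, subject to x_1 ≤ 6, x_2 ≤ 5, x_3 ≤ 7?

32

Ignoring the caps, the number of non-negative solutions to x_1+…+x_3 = 11 is C(13,2) = 78.
Subtract solutions that violate a single cap (substitute x_i' = x_i − (cap_i+1)): x_1 ≥ 7 gives C(6,2) = 15; x_2 ≥ 6 gives C(7,2) = 21; x_3 ≥ 8 gives C(5,2) = 10. Together 46.
No two caps can be exceeded simultaneously, so the pair terms are all 0.
By inclusion–exclusion the count is 78 − 46 + 0 = 32.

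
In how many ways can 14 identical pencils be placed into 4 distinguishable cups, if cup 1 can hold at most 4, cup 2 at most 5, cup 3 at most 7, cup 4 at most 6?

130

Ignoring the caps, the number of non-negative solutions to x_1+…+x_4 = 14 is C(17,3) = 680.
Subtract solutions that violate a single cap (substitute x_i' = x_i − (cap_i+1)): x_1 ≥ 5 gives C(12,3) = 220; x_2 ≥ 6 gives C(11,3) = 165; x_3 ≥ 8 gives C(9,3) = 84; x_4 ≥ 7 gives C(10,3) = 120. Together 589.
Add back pairs where two caps are both exceeded: 20 + 4 + 10 + 1 + 4 + 0 = 39.
By inclusion–exclusion the count is 680 − 589 + 39 = 130.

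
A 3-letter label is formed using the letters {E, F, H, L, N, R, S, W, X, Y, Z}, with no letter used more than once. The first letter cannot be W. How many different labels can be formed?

The first letter has 11−1 = 10 choices (anything except W).
The remaining 2 letters are filled from the other 10 symbols without repetition: 10 × 9 = 90.
Total: 10 × 90 = 900.

900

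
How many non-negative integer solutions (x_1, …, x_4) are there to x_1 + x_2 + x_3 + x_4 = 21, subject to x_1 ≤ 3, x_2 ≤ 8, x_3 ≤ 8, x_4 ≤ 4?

Ignoring the caps, the number of non-negative solutions to x_1+…+x_4 = 21 is C(24,3) = 2024.
Subtract solutions that violate a single cap (substitute x_i' = x_i − (cap_i+1)): x_1 ≥ 4 gives C(20,3) = 1140; x_2 ≥ 9 gives C(15,3) = 455; x_3 ≥ 9 gives C(15,3) = 455; x_4 ≥ 5 gives C(19,3) = 969. Together 3019.
Add back pairs where two caps are both exceeded: 165 + 165 + 455 + 20 + 120 + 120 = 1045.
Subtract triples: 0 + 20 + 20 + 0 = 40.
By inclusion–exclusion the count is 2024 − 3019 + 1045 − 40 = 10.

10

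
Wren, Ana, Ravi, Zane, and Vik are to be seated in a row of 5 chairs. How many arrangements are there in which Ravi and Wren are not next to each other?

Of the 5! = 120 arrangements, those with Ravi and Wren adjacent number 2 × 4! = 48 (treat the pair as a block with 2 internal orders).
Complementary counting: 120 − 48 = 72.

72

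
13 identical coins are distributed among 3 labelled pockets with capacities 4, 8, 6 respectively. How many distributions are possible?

Without the upper bounds there are C(15,2) = 105 ways to split 13 among 3 pockets.
Subtract solutions that violate a single cap (substitute x_i' = x_i − (cap_i+1)): x_1 ≥ 5 gives C(10,2) = 45; x_2 ≥ 9 gives C(6,2) = 15; x_3 ≥ 7 gives C(8,2) = 28. Together 88.
Add back pairs where two caps are both exceeded: 0 + 3 + 0 = 3.
By inclusion–exclusion the count is 105 − 88 + 3 = 20.

20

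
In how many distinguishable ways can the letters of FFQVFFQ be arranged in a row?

105

The 7 letters of FFQVFFQ have repeats: F appearing 4 times and Q appearing twice.
Dividing 7! = 5040 by 4!·2! = 48 for the repeated letters gives 105.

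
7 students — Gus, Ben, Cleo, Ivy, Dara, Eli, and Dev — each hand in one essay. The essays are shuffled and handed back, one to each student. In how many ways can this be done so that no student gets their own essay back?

1854

Let Aᵢ be the assignments in which student i gets their own essay. We want the size of the complement of A₁∪…∪A_7.
By inclusion–exclusion this is Σ_{j=0}^{7} (−1)^j C(7,j)·(7−j)!.
Computing: 5040 − 5040 + 2520 − 840 + 210 − 42 + 7 − 1 = 1854.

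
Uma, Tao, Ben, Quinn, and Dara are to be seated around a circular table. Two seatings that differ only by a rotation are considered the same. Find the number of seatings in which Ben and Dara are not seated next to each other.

Without the restriction there are (4)! = 24 seatings.
Those with Ben next to Dara: fuse the pair into one unit and seat 4 units around a circle — 2·(3)! = 12.
Subtracting, 24 − 12 = 12.

12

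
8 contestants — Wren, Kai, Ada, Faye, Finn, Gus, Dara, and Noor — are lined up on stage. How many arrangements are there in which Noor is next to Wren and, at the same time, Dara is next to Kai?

2880

Treat {Noor,Wren} as one block (2 orders) and {Dara,Kai} as another (2 orders).
That leaves 6 units to arrange: 2 × 2 × 6! = 4 × 720 = 2880.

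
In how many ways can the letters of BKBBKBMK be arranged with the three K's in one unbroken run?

Treat the 3 copies of K as a single block. The multiset to arrange is then {KKK, B, B, B, B, M}, 6 items in all.
That gives (6)!/(4!) = 30 arrangements.

30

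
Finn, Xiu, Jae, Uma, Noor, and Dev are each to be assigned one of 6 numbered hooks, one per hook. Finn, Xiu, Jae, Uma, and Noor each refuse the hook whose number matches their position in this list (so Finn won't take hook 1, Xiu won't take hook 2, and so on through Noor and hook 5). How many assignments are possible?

309

Let Aᵢ (for 1 ≤ i ≤ 5) be the placements that put person i in their forbidden hook. Any j of these fix j positions, leaving (6−j)! ways to fill the rest, and there are C(5,j) ways to pick which j.
By inclusion–exclusion, the number of valid placements is Σ_{j=0}^{5} (−1)^j C(5,j)·(6−j)!.
Computing: 720 − 600 + 240 − 60 + 10 − 1 = 309.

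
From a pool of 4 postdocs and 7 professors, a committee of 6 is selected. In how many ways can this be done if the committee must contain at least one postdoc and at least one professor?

Unrestricted: C(11,6) = 462 ways to pick any 6 of the 11.
Subtract selections that omit an entire group: no postdocs → C(7,6) = 7; no professors → C(4,6) = 0.
Both groups omitted at once is impossible, so 462 − 7 = 455.

455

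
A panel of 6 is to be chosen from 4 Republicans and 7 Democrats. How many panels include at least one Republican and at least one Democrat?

With no constraint there are C(11,6) = 462 possible selections.
Subtract selections that omit an entire group: no Republicans → C(7,6) = 7; no Democrats → C(4,6) = 0.
Both groups omitted at once is impossible, so 462 − 7 = 455.

455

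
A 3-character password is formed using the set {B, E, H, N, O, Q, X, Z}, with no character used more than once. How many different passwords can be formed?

With no repetition, fill the 3 characters in order: 8 choices, then 7, down to 6.
That product is 8 × 7 × 6 = 336.

336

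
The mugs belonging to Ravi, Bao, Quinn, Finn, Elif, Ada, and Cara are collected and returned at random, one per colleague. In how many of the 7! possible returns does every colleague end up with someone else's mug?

Count assignments avoiding every fixed point. For any j of the 7 colleagues fixed to their own mug, the other 7−j can be arranged in (7−j)! ways.
By inclusion–exclusion this is Σ_{j=0}^{7} (−1)^j C(7,j)·(7−j)!.
Computing: 5040 − 5040 + 2520 − 840 + 210 − 42 + 7 − 1 = 1854.

1854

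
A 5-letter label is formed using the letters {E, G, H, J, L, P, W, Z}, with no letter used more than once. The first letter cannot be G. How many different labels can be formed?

The first letter has 8−1 = 7 choices (anything except G).
The remaining 4 letters are filled from the other 7 symbols without repetition: 7 × 6 × 5 × 4 = 840.
Total: 7 × 840 = 5880.

5880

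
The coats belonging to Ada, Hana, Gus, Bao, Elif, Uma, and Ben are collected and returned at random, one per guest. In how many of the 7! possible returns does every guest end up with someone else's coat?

1854

Let Aᵢ be the assignments in which guest i gets their own coat. We want the size of the complement of A₁∪…∪A_7.
By inclusion–exclusion this is Σ_{j=0}^{7} (−1)^j C(7,j)·(7−j)!.
Computing: 5040 − 5040 + 2520 − 840 + 210 − 42 + 7 − 1 = 1854.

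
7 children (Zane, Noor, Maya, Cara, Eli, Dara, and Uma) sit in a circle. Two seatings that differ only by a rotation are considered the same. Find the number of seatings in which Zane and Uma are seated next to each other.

Glue Zane and Uma into a block (2 internal orders). Seating 6 units around a circle gives (5)! arrangements.
So 2 × (5)! = 2 × 120 = 240.

240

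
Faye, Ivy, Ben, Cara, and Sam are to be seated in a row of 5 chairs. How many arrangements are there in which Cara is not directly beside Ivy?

72

Of the 5! = 120 arrangements, those with Cara and Ivy adjacent number 2 × 4! = 48 (treat the pair as a block with 2 internal orders).
So 120 − 48 = 72 arrangements keep them apart.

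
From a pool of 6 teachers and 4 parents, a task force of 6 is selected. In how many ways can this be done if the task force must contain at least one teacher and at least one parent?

With no constraint there are C(10,6) = 210 possible selections.
Selections missing a whole group: no teachers → C(4,6) = 0; no parents → C(6,6) = 1.
Both groups omitted at once is impossible, so 210 − 1 = 209.

209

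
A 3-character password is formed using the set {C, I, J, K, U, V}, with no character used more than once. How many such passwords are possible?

120

With no repetition, fill the 3 characters in order: 6 choices, then 5, down to 4.
That product is 6 × 5 × 4 = 120.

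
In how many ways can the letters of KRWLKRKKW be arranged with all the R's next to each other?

Treat the 2 copies of R as a single block. The multiset to arrange is then {RR, K, K, K, K, L, W, W}, 8 items in all.
That gives (8)!/(4!·2!) = 840 arrangements.

840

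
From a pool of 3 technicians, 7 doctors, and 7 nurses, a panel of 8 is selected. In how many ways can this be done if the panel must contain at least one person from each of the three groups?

21217

With no constraint there are C(17,8) = 24310 possible selections.
Subtract selections that omit an entire group: no technicians → C(14,8) = 3003; no doctors → C(10,8) = 45; no nurses → C(10,8) = 45.
Add back selections omitting two groups (i.e. drawn from a single group): C(3,8) + C(7,8) + C(7,8) = 0.
By inclusion–exclusion: 24310 − 3093 + 0 = 21217.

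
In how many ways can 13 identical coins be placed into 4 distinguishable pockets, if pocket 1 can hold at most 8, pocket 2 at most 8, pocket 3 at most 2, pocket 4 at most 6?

148

Ignoring the caps, the number of non-negative solutions to x_1+…+x_4 = 13 is C(16,3) = 560.
Subtract solutions that violate a single cap (substitute x_i' = x_i − (cap_i+1)): x_1 ≥ 9 gives C(7,3) = 35; x_2 ≥ 9 gives C(7,3) = 35; x_3 ≥ 3 gives C(13,3) = 286; x_4 ≥ 7 gives C(9,3) = 84. Together 440.
Add back pairs where two caps are both exceeded: 0 + 4 + 0 + 4 + 0 + 20 = 28.
By inclusion–exclusion the count is 560 − 440 + 28 = 148.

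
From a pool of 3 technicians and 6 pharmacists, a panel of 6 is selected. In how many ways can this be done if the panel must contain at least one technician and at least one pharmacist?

Unrestricted: C(9,6) = 84 ways to pick any 6 of the 9.
Selections missing a whole group: no technicians → C(6,6) = 1; no pharmacists → C(3,6) = 0.
Both groups omitted at once is impossible, so 84 − 1 = 83.

83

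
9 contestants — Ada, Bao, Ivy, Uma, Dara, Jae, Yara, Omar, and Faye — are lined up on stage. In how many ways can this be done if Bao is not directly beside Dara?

There are 9! = 362880 arrangements in all. If Bao and Dara are adjacent, merging them into one block gives 2·(8)! = 80640 arrangements.
Complementary counting: 362880 − 80640 = 282240.

282240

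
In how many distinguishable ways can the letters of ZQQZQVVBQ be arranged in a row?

Letter multiplicities in ZQQZQVVBQ: B×1, Q×4, V×2, Z×2.
The number of distinct arrangements is 9!/(4!·2!·2!) = 362880/96 = 3780.

3780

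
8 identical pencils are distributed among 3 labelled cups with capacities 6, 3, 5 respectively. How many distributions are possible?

21

By stars and bars, unrestricted non-negative solutions to x_1+…+x_3 = 8 number C(8+2,2) = 45.
Subtract solutions that violate a single cap (substitute x_i' = x_i − (cap_i+1)): x_1 ≥ 7 gives C(3,2) = 3; x_2 ≥ 4 gives C(6,2) = 15; x_3 ≥ 6 gives C(4,2) = 6. Together 24.
No two caps can be exceeded simultaneously, so the pair terms are all 0.
By inclusion–exclusion the count is 45 − 24 + 0 = 21.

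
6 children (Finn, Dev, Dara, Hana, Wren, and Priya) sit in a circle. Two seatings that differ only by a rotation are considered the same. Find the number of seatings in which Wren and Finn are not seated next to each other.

72

All circular seatings of 6 people number (5)! = 120.
Seatings with Wren beside Finn: treat them as a block with 2 internal orders, giving 2 × (4)! = 48.
Subtracting, 120 − 48 = 72.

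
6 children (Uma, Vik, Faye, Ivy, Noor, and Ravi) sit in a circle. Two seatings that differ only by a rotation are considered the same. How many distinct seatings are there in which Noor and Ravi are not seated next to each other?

72

Without the restriction there are (5)! = 120 seatings.
Those with Noor next to Ravi: fuse the pair into one unit and seat 5 units around a circle — 2·(4)! = 48.
Subtracting, 120 − 48 = 72.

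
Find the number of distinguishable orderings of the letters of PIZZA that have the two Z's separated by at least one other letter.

Total arrangements of PIZZA: 5!/(2!) = 60.
If the two Z's are adjacent, glue them into one block, leaving 4 items to arrange: (4)! = 24 ways.
Subtracting, 60 − 24 = 36 arrangements keep the Z's apart.

36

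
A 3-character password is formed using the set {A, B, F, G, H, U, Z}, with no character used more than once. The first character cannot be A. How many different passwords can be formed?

180

The first character has 7−1 = 6 choices (anything except A).
The remaining 2 characters are filled from the other 6 symbols without repetition: 6 × 5 = 30.
Total: 6 × 30 = 180.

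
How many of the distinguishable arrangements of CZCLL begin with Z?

With the first slot taken by Z, it remains to arrange the other 4 letters (CCLL).
Those 4 letters have C appearing twice and L appearing twice, giving (4)!/(2!·2!) = 6.

6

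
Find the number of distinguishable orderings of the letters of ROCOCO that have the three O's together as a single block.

Treat the 3 copies of O as a single block. The multiset to arrange is then {OOO, C, C, R}, 4 items in all.
That gives (4)!/(2!) = 12 arrangements.

12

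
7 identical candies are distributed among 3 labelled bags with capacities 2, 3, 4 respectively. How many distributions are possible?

By stars and bars, unrestricted non-negative solutions to x_1+…+x_3 = 7 number C(7+2,2) = 36.
Subtract solutions that violate a single cap (substitute x_i' = x_i − (cap_i+1)): x_1 ≥ 3 gives C(6,2) = 15; x_2 ≥ 4 gives C(5,2) = 10; x_3 ≥ 5 gives C(4,2) = 6. Together 31.
Add back pairs where two caps are both exceeded: 1 + 0 + 0 = 1.
By inclusion–exclusion the count is 36 − 31 + 1 = 6.

6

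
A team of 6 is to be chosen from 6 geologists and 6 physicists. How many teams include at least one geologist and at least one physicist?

Total 6-person selections from all 12: C(12,6) = 924.
Subtract selections that omit an entire group: no geologists → C(6,6) = 1; no physicists → C(6,6) = 1.
Both groups omitted at once is impossible, so 924 − 2 = 922.

922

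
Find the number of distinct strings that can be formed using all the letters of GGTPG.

20

The 5 letters of GGTPG have repeats: G appearing 3 times.
The number of distinct arrangements is 5!/(3!) = 120/6 = 20.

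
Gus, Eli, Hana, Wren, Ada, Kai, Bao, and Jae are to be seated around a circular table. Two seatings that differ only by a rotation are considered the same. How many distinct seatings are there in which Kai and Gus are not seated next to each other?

3600

All circular seatings of 8 people number (7)! = 5040.
Seatings with Kai beside Gus: treat them as a block with 2 internal orders, giving 2 × (6)! = 1440.
Subtracting, 5040 − 1440 = 3600.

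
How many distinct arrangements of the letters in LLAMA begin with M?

6

With the first slot taken by M, it remains to arrange the other 4 letters (LLAA).
Those 4 letters have A appearing twice and L appearing twice, giving (4)!/(2!·2!) = 6.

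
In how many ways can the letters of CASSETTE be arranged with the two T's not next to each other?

3780

Total arrangements of CASSETTE: 8!/(2!·2!·2!) = 5040.
If the two T's are adjacent, glue them into one block, leaving 7 items to arrange: (7)!/(2!·2!) = 1260 ways.
Hence 5040 − 1260 = 3780.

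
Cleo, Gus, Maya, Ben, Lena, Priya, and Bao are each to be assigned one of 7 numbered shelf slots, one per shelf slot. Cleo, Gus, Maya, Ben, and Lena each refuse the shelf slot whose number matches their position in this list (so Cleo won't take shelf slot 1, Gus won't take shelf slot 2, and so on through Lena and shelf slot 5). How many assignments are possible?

2428

Let Aᵢ (for 1 ≤ i ≤ 5) be the placements that put person i in their forbidden shelf slot. Any j of these fix j positions, leaving (7−j)! ways to fill the rest, and there are C(5,j) ways to pick which j.
By inclusion–exclusion, the number of valid placements is Σ_{j=0}^{5} (−1)^j C(5,j)·(7−j)!.
Computing: 5040 − 3600 + 1200 − 240 + 30 − 2 = 2428.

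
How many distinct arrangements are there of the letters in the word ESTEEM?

120

The 6 letters of ESTEEM have repeats: E appearing 3 times.
The number of distinct arrangements is 6!/(3!) = 720/6 = 120.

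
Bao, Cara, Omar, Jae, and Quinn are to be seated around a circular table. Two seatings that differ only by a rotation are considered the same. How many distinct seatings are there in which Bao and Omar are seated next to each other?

12

Glue Bao and Omar into a block (2 internal orders). Seating 4 units around a circle gives (3)! arrangements.
So 2 × (3)! = 2 × 6 = 12.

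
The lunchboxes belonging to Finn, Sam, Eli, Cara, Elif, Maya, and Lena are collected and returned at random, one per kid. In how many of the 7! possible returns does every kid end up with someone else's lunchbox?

1854

Count assignments avoiding every fixed point. For any j of the 7 kids fixed to their own lunchbox, the other 7−j can be arranged in (7−j)! ways.
By inclusion–exclusion this is Σ_{j=0}^{7} (−1)^j C(7,j)·(7−j)!.
Computing: 5040 − 5040 + 2520 − 840 + 210 − 42 + 7 − 1 = 1854.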